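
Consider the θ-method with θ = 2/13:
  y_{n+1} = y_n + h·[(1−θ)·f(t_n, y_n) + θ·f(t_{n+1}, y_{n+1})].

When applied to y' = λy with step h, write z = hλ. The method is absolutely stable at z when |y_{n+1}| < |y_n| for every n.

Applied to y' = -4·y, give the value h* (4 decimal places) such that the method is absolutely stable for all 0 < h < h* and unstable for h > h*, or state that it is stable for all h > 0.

With y'=λy (z=hλ):
  y_{n+1} = y_n + z·[11/13·y_n + 2/13·y_{n+1}] ⇒ (1 − 2/13z)y_{n+1} = (1 + 11/13z)y_n
  so R(z) = (1 + 11/13z)/(1 − 2/13z).

Find x<0 with |R(x)|<1.
x=-1.07: |R|=0.0812
R=−1: 1+11/13x = −1+2/13x ⇒ -9/13x=2 ⇒ x=2/(-9/13)=-2.8889
Confirm numerically:
  x=-1.817: |R|=0.42004 <1
  x=-1.633: |R|=0.30511 <1
  x=-1.339: |R|=0.11028 <1
  x=-3.156: |R|=1.12448 >1
  x=-3.153: |R|=1.12312 >1
Interval (-2.8889, 0).

(-2.8889,0); λ=-4 ⇒ h* = (26/9)/4 = 0.7222.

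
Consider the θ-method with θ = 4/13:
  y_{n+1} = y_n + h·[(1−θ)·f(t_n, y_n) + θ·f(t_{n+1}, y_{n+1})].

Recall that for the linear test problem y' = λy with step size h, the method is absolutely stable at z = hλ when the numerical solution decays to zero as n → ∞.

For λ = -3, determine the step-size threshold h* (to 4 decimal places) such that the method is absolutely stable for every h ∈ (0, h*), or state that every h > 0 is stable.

(-5.2000,0); λ=-3 ⇒ h* = (26/5)/3 = 1.7333.

With y'=λy (z=hλ):
  y_{n+1} = y_n + z·[9/13·y_n + 4/13·y_{n+1}] ⇒ (1 − 4/13z)y_{n+1} = (1 + 9/13z)y_n
  ⇒ R(z) = (1 + 9/13z)/(1 − 4/13z).

Find x<0 with |R(x)|<1.
x=-1: |R|=0.2353
R=−1: 1+9/13x = −1+4/13x ⇒ -5/13x=2 ⇒ x=2/(-5/13)=-5.2000
Confirm numerically:
  x=-4.805: |R|=0.93870 <1
  x=-4.503: |R|=0.88762 <1
  x=-4.465: |R|=0.88091 <1
  x=-5.771: |R|=1.07912 >1
  x=-5.549: |R|=1.04958 >1
  x=-5.531: |R|=1.04712 >1
Stable set (-5.2000, 0).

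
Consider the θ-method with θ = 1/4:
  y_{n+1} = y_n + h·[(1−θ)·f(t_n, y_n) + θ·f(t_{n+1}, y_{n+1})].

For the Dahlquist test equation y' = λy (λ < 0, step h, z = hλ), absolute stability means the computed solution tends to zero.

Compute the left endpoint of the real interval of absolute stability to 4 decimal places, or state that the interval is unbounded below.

z* = -4.0000.

Test eqn y'=λy, z=hλ:
  y_{n+1} = y_n + z·[3/4·y_n + 1/4·y_{n+1}] ⇒ (1 − 1/4z)y_{n+1} = (1 + 3/4z)y_n
  ⇒ R(z) = (1 + 3/4z)/(1 − 1/4z).

Find x<0 with |R(x)|<1.
x=-0.86: |R|=0.2922
R=−1: 1+3/4x = −1+1/4x ⇒ -1/2x=2 ⇒ x=2/(-1/2)=-4.0000
Confirm numerically:
  x=-3.937: |R|=0.98412 <1
  x=-3.445: |R|=0.85091 <1
  x=-3.310: |R|=0.81122 <1
  x=-3.059: |R|=0.73339 <1
  x=-4.444: |R|=1.10516 >1
  x=-4.052: |R|=1.01292 >1
So |R|<1 on (-4.0000, 0).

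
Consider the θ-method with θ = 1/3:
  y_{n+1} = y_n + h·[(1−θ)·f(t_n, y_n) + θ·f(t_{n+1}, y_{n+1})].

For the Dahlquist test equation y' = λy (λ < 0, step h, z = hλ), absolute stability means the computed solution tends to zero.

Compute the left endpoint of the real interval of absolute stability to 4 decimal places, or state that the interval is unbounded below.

Test eqn y'=λy, z=hλ:
  y_{n+1} = y_n + z·[2/3·y_n + 1/3·y_{n+1}] ⇒ (1 − 1/3z)y_{n+1} = (1 + 2/3z)y_n
  R(z) = (1 + 2/3z)/(1 − 1/3z).

Find x<0 with |R(x)|<1.
x=-1.74: |R|=0.1013
R=−1: 1+2/3x = −1+1/3x ⇒ -1/3x=2 ⇒ x=2/(-1/3)=-6.0000
Confirm numerically:
  x=-4.313: |R|=0.76931 <1
  x=-3.863: |R|=0.68862 <1
  x=-3.100: |R|=0.52459 <1
  x=-2.550: |R|=0.37838 <1
  x=-6.486: |R|=1.05123 >1
  x=-6.474: |R|=1.05003 >1
  x=-6.439: |R|=1.04651 >1
Stable set (-6.0000, 0).

left endpoint -6.0000.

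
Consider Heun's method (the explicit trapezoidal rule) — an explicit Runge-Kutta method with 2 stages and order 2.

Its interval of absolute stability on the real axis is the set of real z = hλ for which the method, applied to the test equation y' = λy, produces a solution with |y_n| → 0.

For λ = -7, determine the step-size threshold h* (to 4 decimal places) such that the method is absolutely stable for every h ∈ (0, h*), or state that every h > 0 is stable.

(-2.0000,0); λ=-7 ⇒ h* = 0.2857.

On y'=λy, z=hλ:
  order 2, 2-stage ⇒ R(z)=1+z+z^2/2
  (e.g. R(-1.02)=0.50020, |R|=0.50020)

Find x<0 with |R(x)|<1.
x=-1.02: |R|=0.5002
|R(-1.97)|=0.9704 |R(-1.21)|=0.5221 |R(-0.52)|=0.6152
Bisect:
  x_lo=-2.6674 |R|=1.8901  x_hi=-0.3705 |R|=0.6982
  mid=-1.51892 |R|=0.63464 →hi
  mid=-2.09315 |R|=1.09749 →lo
  mid=-1.80604 |R|=0.82485 →hi
  mid=-1.94959 |R|=0.95086 →hi
  mid=-2.02137 |R|=1.02160 →lo
  mid=-1.98548 |R|=0.98559 →hi
  mid=-2.00343 |R|=1.00343 →lo
  mid=-1.99445 |R|=0.99447 →hi
  mid=-1.99894 |R|=0.99894 →hi
  ...
  [-2.00006,-1.99992] ⇒ x*=-2.0000
So |R|<1 on (-2.0000, 0).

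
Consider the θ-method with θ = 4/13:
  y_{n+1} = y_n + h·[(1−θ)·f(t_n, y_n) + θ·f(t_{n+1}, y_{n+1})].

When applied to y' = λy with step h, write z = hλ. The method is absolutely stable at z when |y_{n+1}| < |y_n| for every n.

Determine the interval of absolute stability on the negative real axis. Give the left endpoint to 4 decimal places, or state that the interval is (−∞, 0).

Set f=λy, z=hλ:
  y_{n+1} = y_n + z·[9/13·y_n + 4/13·y_{n+1}] ⇒ (1 − 4/13z)y_{n+1} = (1 + 9/13z)y_n
  so R(z) = (1 + 9/13z)/(1 − 4/13z).

Solve |R(x)|<1 on ℝ⁻.
x=-0.85: |R|=0.3262
R=−1: 1+9/13x = −1+4/13x ⇒ -5/13x=2 ⇒ x=2/(-5/13)=-5.2000
Confirm numerically:
  x=-4.777: |R|=0.93413 <1
  x=-4.423: |R|=0.87342 <1
  x=-3.515: |R|=0.68865 <1
  x=-2.907: |R|=0.53447 <1
  x=-5.754: |R|=1.07691 >1
  x=-5.456: |R|=1.03676 >1
  x=-5.395: |R|=1.02820 >1
Stable set (-5.2000, 0).

z∈(-5.2000,0).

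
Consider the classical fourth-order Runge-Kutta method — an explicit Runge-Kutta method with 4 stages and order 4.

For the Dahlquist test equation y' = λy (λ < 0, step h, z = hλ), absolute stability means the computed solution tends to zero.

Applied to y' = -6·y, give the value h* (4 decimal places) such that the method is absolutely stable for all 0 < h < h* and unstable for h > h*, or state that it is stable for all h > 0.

(-2.7853,0); λ=-6 ⇒ h* = 0.4642.

Test eqn y'=λy, z=hλ:
  order 4, 4-stage ⇒ R(z)=1+z+z^2/2+z^3/6+z^4/24
  (e.g. R(-1.4)=0.28273, |R|=0.28273)

Solve |R(x)|<1 on ℝ⁻.
x=-1.4: |R|=0.2827
|R(-2.49)|=0.6387 |R(-1.74)|=0.2777 |R(-1.24)|=0.3095
Bisect:
  x_lo=-3.3372 |R|=2.2049  x_hi=-0.0760 |R|=0.9268
  mid=-1.70664 |R|=0.27468 →hi
  mid=-2.52193 |R|=0.67031 →hi
  mid=-2.92958 |R|=1.24024 →lo
  mid=-2.72575 |R|=0.91388 →hi
  mid=-2.82767 |R|=1.06579 →lo
  mid=-2.77671 |R|=0.98714 →hi
  mid=-2.80219 |R|=1.02577 →lo
  mid=-2.78945 |R|=1.00628 →lo
  mid=-2.78308 |R|=0.99667 →hi
  ...
  [-2.78547,-2.78527] ⇒ x*=-2.7853
Stable set (-2.7853, 0).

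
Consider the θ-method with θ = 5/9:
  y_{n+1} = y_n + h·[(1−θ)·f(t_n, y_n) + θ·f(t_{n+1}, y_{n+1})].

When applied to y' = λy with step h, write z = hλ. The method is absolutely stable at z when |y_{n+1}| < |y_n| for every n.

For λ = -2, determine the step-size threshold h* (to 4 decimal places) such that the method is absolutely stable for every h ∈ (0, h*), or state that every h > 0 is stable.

unbounded; (−∞, 0). Any h>0 works for λ=-2.

On y'=λy, z=hλ:
  y_{n+1} = y_n + z·[4/9·y_n + 5/9·y_{n+1}] ⇒ (1 − 5/9z)y_{n+1} = (1 + 4/9z)y_n
  so R(z) = (1 + 4/9z)/(1 − 5/9z).

Find x<0 with |R(x)|<1.
x=-1.42: |R|=0.2062
x=-2: |R|=0.0526
x=-10: |R|=0.5254
x=-100: |R|=0.7682
θ=5/9≥1/2 ⇒ |1+4/9x|<|1−5/9x| ∀x<0 ⇒ stable on all of ℝ⁻.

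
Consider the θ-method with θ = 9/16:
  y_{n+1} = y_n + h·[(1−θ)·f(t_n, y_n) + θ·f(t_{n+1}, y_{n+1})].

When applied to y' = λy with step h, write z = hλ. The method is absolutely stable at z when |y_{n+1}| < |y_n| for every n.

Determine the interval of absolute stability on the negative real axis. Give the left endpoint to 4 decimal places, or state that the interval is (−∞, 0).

Test eqn y'=λy, z=hλ:
  y_{n+1} = y_n + z·[7/16·y_n + 9/16·y_{n+1}] ⇒ (1 − 9/16z)y_{n+1} = (1 + 7/16z)y_n
  ⇒ R(z) = (1 + 7/16z)/(1 − 9/16z).

Need |R(x)|<1, x<0.
x=-1.51: |R|=0.1835
x=-2: |R|=0.0588
x=-10: |R|=0.5094
x=-100: |R|=0.7467
θ=9/16≥1/2 ⇒ |1+7/16x|<|1−9/16x| ∀x<0 ⇒ interval (−∞,0).

unbounded; (−∞, 0).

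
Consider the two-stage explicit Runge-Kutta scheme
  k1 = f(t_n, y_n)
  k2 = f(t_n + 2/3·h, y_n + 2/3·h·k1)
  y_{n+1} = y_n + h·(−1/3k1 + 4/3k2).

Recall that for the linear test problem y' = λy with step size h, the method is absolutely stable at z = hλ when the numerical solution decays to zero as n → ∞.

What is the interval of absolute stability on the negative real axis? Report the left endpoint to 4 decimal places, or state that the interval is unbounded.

z∈(-1.1250,0).

On y'=λy, z=hλ:
  k1=λy_n ⇒ h·k1=z·y_n;  k2=λ(1+2/3z)y_n ⇒ h·k2=z(1+2/3z)y_n
  y_{n+1}/y_n = 1 − 1/3z + 4/3z(1+2/3z) = 1 + z + 8/9z²
  Hence R(z) = 1 + z + 8/9z².

Need |R(x)|<1, x<0.
x=-1.14: |R|=1.0152
R=1: x+8/9x²=0 ⇒ x=−9/8=-1.1250; min R=1−1/(4·8/9)=0.7188>−1
Confirm numerically:
  x=-0.789: |R|=0.76435 <1
  x=-0.566: |R|=0.71876 <1
  x=-0.495: |R|=0.72280 <1
  x=-0.481: |R|=0.72465 <1
  x=-1.499: |R|=1.49833 >1
  x=-1.247: |R|=1.13523 >1
  x=-1.162: |R|=1.03822 >1
Interval (-1.1250, 0).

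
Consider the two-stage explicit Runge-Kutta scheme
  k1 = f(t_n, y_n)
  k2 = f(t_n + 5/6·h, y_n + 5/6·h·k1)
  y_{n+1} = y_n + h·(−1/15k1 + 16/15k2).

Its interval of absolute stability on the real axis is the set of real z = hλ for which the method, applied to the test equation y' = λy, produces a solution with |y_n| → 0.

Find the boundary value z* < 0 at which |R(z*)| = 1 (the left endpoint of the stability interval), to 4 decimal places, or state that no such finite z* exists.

z* = -1.1250.

On y'=λy, z=hλ:
  k1=λy_n ⇒ h·k1=z·y_n;  k2=λ(1+5/6z)y_n ⇒ h·k2=z(1+5/6z)y_n
  y_{n+1}/y_n = 1 − 1/15z + 16/15z(1+5/6z) = 1 + z + 8/9z²
  so R(z) = 1 + z + 8/9z².

Solve |R(x)|<1 on ℝ⁻.
x=-1.5: |R|=1.5000
R=1: x+8/9x²=0 ⇒ x=−9/8=-1.1250; min R=1−1/(4·8/9)=0.7188>−1
Confirm numerically:
  x=-1.078: |R|=0.95496 <1
  x=-1.050: |R|=0.93000 <1
  x=-1.039: |R|=0.92057 <1
  x=-0.835: |R|=0.78476 <1
  x=-1.660: |R|=1.78942 >1
  x=-1.546: |R|=1.57855 >1
Interval (-1.1250, 0).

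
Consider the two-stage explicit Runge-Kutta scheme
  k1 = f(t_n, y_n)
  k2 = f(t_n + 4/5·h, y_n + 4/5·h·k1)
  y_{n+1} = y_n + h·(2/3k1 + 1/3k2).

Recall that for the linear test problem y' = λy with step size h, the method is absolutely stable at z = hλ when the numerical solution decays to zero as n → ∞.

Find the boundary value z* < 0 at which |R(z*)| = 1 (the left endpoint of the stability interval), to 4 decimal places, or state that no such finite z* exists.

Test eqn y'=λy, z=hλ:
  k1=λy_n ⇒ h·k1=z·y_n;  k2=λ(1+4/5z)y_n ⇒ h·k2=z(1+4/5z)y_n
  y_{n+1}/y_n = 1 + 2/3z + 1/3z(1+4/5z) = 1 + z + 4/15z²
  ⇒ R(z) = 1 + z + 4/15z².

Find x<0 with |R(x)|<1.
x=-0.69: |R|=0.4370
R=1: x+4/15x²=0 ⇒ x=−15/4=-3.7500; min R=1−1/(4·4/15)=0.0625>−1
Confirm numerically:
  x=-3.363: |R|=0.65294 <1
  x=-2.670: |R|=0.23104 <1
  x=-1.986: |R|=0.06579 <1
  x=-1.547: |R|=0.09119 <1
  x=-4.214: |R|=1.52141 >1
  x=-4.069: |R|=1.34614 >1
  x=-3.918: |R|=1.17553 >1
Stable set (-3.7500, 0).

z* = -3.7500.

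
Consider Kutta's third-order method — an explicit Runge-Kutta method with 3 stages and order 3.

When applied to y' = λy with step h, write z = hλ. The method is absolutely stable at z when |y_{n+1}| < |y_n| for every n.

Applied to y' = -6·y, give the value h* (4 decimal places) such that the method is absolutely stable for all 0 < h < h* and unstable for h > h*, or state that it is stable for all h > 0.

(-2.5127,0); λ=-6 ⇒ h* = 0.4188.

On y'=λy, z=hλ:
  order 3, 3-stage ⇒ R(z)=1+z+z^2/2+z^3/6
  (e.g. R(-0.84)=0.41402, |R|=0.41402)

Find x<0 with |R(x)|<1.
x=-0.84: |R|=0.4140
|R(-1.94)|=0.2751 |R(-1.28)|=0.1897 |R(-0.64)|=0.5211
Bisect:
  x_lo=-3.3610 |R|=3.0407  x_hi=-0.2280 |R|=0.7960
  mid=-1.79451 |R|=0.14751 →hi
  mid=-2.57775 |R|=1.11013 →lo
  mid=-2.18613 |R|=0.53786 →hi
  mid=-2.38194 |R|=0.79750 →hi
  mid=-2.47985 |R|=0.94672 →hi
  mid=-2.52880 |R|=1.02659 →lo
  mid=-2.50432 |R|=0.98621 →hi
  mid=-2.51656 |R|=1.00629 →lo
  ...
  [-2.51293,-2.51274] ⇒ x*=-2.5127
Stable set (-2.5127, 0).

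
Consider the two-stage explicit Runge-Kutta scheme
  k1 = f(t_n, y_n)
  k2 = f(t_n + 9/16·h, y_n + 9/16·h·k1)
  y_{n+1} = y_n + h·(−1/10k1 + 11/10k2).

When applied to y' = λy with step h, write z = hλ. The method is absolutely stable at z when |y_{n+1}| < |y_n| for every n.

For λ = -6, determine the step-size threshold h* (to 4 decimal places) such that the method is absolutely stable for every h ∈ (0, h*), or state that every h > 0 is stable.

(-1.6162,0); λ=-6 ⇒ h* = (160/99)/6 = 0.2694.

With y'=λy (z=hλ):
  k1=λy_n ⇒ h·k1=z·y_n;  k2=λ(1+9/16z)y_n ⇒ h·k2=z(1+9/16z)y_n
  y_{n+1}/y_n = 1 − 1/10z + 11/10z(1+9/16z) = 1 + z + 99/160z²
  so R(z) = 1 + z + 99/160z².

Solve |R(x)|<1 on ℝ⁻.
x=-1.2: |R|=0.6910
R=1: x+99/160x²=0 ⇒ x=−160/99=-1.6162; min R=1−1/(4·99/160)=0.5960>−1
Confirm numerically:
  x=-1.215: |R|=0.69841 <1
  x=-1.175: |R|=0.67926 <1
  x=-1.048: |R|=0.63158 <1
  x=-2.193: |R|=1.78272 >1
  x=-1.860: |R|=1.28063 >1
  x=-1.718: |R|=1.10826 >1
So |R|<1 on (-1.6162, 0).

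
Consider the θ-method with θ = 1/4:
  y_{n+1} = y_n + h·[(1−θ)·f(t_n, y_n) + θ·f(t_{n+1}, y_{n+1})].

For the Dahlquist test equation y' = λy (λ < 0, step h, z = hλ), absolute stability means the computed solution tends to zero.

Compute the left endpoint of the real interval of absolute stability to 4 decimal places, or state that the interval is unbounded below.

Test eqn y'=λy, z=hλ:
  y_{n+1} = y_n + z·[3/4·y_n + 1/4·y_{n+1}] ⇒ (1 − 1/4z)y_{n+1} = (1 + 3/4z)y_n
  Hence R(z) = (1 + 3/4z)/(1 − 1/4z).

Solve |R(x)|<1 on ℝ⁻.
x=-1.41: |R|=0.0425
R=−1: 1+3/4x = −1+1/4x ⇒ -1/2x=2 ⇒ x=2/(-1/2)=-4.0000
Confirm numerically:
  x=-2.542: |R|=0.55426 <1
  x=-2.382: |R|=0.49295 <1
  x=-2.040: |R|=0.35099 <1
  x=-4.302: |R|=1.07275 >1
  x=-4.120: |R|=1.02956 >1
  x=-4.049: |R|=1.01218 >1
Stable set (-4.0000, 0).

left endpoint -4.0000.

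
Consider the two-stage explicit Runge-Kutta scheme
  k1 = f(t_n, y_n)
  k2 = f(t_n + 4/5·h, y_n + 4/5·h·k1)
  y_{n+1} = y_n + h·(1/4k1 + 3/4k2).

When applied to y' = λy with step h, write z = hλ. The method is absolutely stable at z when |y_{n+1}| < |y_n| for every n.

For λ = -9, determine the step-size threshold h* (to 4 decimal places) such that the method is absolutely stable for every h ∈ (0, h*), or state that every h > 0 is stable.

On y'=λy, z=hλ:
  k1=λy_n ⇒ h·k1=z·y_n;  k2=λ(1+4/5z)y_n ⇒ h·k2=z(1+4/5z)y_n
  y_{n+1}/y_n = 1 + 1/4z + 3/4z(1+4/5z) = 1 + z + 3/5z²
  so R(z) = 1 + z + 3/5z².

Solve |R(x)|<1 on ℝ⁻.
x=-1.29: |R|=0.7085
R=1: x+3/5x²=0 ⇒ x=−5/3=-1.6667; min R=1−1/(4·3/5)=0.5833>−1
Confirm numerically:
  x=-1.374: |R|=0.75873 <1
  x=-1.367: |R|=0.75421 <1
  x=-1.305: |R|=0.71681 <1
  x=-0.908: |R|=0.58668 <1
  x=-2.011: |R|=1.41547 >1
  x=-1.744: |R|=1.08092 >1
  x=-1.737: |R|=1.07330 >1
So |R|<1 on (-1.6667, 0).

(-1.6667,0); λ=-9 ⇒ h* = (5/3)/9 = 0.1852.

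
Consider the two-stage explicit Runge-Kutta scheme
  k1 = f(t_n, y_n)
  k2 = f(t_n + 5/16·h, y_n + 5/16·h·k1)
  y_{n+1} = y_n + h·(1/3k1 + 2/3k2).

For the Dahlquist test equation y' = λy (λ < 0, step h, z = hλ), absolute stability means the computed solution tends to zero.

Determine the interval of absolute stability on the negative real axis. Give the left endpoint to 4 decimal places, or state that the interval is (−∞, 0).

(-4.8000, 0).

With y'=λy (z=hλ):
  k1=λy_n ⇒ h·k1=z·y_n;  k2=λ(1+5/16z)y_n ⇒ h·k2=z(1+5/16z)y_n
  y_{n+1}/y_n = 1 + 1/3z + 2/3z(1+5/16z) = 1 + z + 5/24z²
  ⇒ R(z) = 1 + z + 5/24z².

Boundary: |R(x)|=1, x<0.
x=-1.31: |R|=0.0475
R=1: x+5/24x²=0 ⇒ x=−24/5=-4.8000; min R=1−1/(4·5/24)=-0.2000>−1
Confirm numerically:
  x=-4.323: |R|=0.57040 <1
  x=-3.382: |R|=0.00090 <1
  x=-3.322: |R|=0.02290 <1
  x=-2.201: |R|=0.19175 <1
  x=-5.260: |R|=1.50408 >1
  x=-5.100: |R|=1.31875 >1
  x=-4.891: |R|=1.09273 >1
Interval (-4.8000, 0).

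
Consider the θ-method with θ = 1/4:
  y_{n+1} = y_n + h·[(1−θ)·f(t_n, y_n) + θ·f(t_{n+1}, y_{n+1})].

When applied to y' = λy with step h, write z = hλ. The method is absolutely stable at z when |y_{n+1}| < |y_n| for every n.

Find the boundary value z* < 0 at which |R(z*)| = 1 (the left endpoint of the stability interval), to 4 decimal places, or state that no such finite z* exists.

Test eqn y'=λy, z=hλ:
  y_{n+1} = y_n + z·[3/4·y_n + 1/4·y_{n+1}] ⇒ (1 − 1/4z)y_{n+1} = (1 + 3/4z)y_n
  Hence R(z) = (1 + 3/4z)/(1 − 1/4z).

Need |R(x)|<1, x<0.
x=-1.07: |R|=0.1558
R=−1: 1+3/4x = −1+1/4x ⇒ -1/2x=2 ⇒ x=2/(-1/2)=-4.0000
Confirm numerically:
  x=-3.934: |R|=0.98336 <1
  x=-3.556: |R|=0.88248 <1
  x=-2.797: |R|=0.64602 <1
  x=-4.497: |R|=1.11698 >1
  x=-4.215: |R|=1.05234 >1
Stable set (-4.0000, 0).

left endpoint -4.0000.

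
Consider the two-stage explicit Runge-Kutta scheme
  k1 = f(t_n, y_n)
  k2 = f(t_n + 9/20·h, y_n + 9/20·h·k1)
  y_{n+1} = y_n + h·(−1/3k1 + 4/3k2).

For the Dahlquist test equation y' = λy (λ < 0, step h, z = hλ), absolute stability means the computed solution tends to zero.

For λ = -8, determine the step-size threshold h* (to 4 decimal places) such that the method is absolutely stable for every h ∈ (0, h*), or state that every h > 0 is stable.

(-1.6667,0); λ=-8 ⇒ h* = (5/3)/8 = 0.2083.

On y'=λy, z=hλ:
  k1=λy_n ⇒ h·k1=z·y_n;  k2=λ(1+9/20z)y_n ⇒ h·k2=z(1+9/20z)y_n
  y_{n+1}/y_n = 1 − 1/3z + 4/3z(1+9/20z) = 1 + z + 3/5z²
  R(z) = 1 + z + 3/5z².

Solve |R(x)|<1 on ℝ⁻.
x=-0.79: |R|=0.5845
R=1: x+3/5x²=0 ⇒ x=−5/3=-1.6667; min R=1−1/(4·3/5)=0.5833>−1
Confirm numerically:
  x=-1.211: |R|=0.66891 <1
  x=-1.135: |R|=0.63793 <1
  x=-0.905: |R|=0.58642 <1
  x=-0.751: |R|=0.58740 <1
  x=-2.099: |R|=1.54448 >1
  x=-2.035: |R|=1.44974 >1
  x=-1.778: |R|=1.11877 >1
Interval (-1.6667, 0).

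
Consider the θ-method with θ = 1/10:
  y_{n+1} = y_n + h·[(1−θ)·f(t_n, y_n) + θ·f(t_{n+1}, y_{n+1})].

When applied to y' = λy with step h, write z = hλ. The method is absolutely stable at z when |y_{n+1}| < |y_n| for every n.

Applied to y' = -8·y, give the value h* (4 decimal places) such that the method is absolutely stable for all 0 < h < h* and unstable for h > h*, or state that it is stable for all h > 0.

With y'=λy (z=hλ):
  y_{n+1} = y_n + z·[9/10·y_n + 1/10·y_{n+1}] ⇒ (1 − 1/10z)y_{n+1} = (1 + 9/10z)y_n
  R(z) = (1 + 9/10z)/(1 − 1/10z).

Solve |R(x)|<1 on ℝ⁻.
x=-0.93: |R|=0.1491
R=−1: 1+9/10x = −1+1/10x ⇒ -4/5x=2 ⇒ x=2/(-4/5)=-2.5000
Confirm numerically:
  x=-2.128: |R|=0.75462 <1
  x=-1.996: |R|=0.66389 <1
  x=-1.289: |R|=0.14182 <1
  x=-1.087: |R|=0.01957 <1
  x=-2.909: |R|=1.25347 >1
  x=-2.888: |R|=1.24084 >1
  x=-2.750: |R|=1.15686 >1
Interval (-2.5000, 0).

(-2.5000,0); λ=-8 ⇒ h* = (5/2)/8 = 0.3125.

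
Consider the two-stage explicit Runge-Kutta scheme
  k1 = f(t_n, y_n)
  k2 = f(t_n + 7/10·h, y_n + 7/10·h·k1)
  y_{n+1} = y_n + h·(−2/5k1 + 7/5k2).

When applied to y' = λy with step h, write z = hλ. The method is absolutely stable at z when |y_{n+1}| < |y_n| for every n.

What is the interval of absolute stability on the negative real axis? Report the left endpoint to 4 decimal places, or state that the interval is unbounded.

z∈(-1.0204,0).

With y'=λy (z=hλ):
  k1=λy_n ⇒ h·k1=z·y_n;  k2=λ(1+7/10z)y_n ⇒ h·k2=z(1+7/10z)y_n
  y_{n+1}/y_n = 1 − 2/5z + 7/5z(1+7/10z) = 1 + z + 49/50z²
  so R(z) = 1 + z + 49/50z².

Boundary: |R(x)|=1, x<0.
x=-0.62: |R|=0.7567
R=1: x+49/50x²=0 ⇒ x=−50/49=-1.0204; min R=1−1/(4·49/50)=0.7449>−1
Confirm numerically:
  x=-0.904: |R|=0.89687 <1
  x=-0.532: |R|=0.74536 <1
  x=-0.411: |R|=0.75454 <1
  x=-1.538: |R|=1.78014 >1
  x=-1.073: |R|=1.05530 >1
Stable set (-1.0204, 0).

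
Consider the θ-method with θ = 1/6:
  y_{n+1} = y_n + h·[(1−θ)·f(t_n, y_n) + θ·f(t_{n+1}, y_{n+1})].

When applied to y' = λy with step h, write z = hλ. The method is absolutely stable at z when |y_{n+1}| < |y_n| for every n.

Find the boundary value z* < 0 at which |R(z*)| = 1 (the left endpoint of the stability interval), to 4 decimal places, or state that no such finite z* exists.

On y'=λy, z=hλ:
  y_{n+1} = y_n + z·[5/6·y_n + 1/6·y_{n+1}] ⇒ (1 − 1/6z)y_{n+1} = (1 + 5/6z)y_n
  Hence R(z) = (1 + 5/6z)/(1 − 1/6z).

Boundary: |R(x)|=1, x<0.
x=-1.48: |R|=0.1872
R=−1: 1+5/6x = −1+1/6x ⇒ -2/3x=2 ⇒ x=2/(-2/3)=-3.0000
Confirm numerically:
  x=-2.916: |R|=0.96231 <1
  x=-2.908: |R|=0.95869 <1
  x=-1.332: |R|=0.09002 <1
  x=-1.300: |R|=0.06849 <1
  x=-3.510: |R|=1.21451 >1
  x=-3.340: |R|=1.14561 >1
  x=-3.289: |R|=1.12445 >1
So |R|<1 on (-3.0000, 0).

z* = -3.0000.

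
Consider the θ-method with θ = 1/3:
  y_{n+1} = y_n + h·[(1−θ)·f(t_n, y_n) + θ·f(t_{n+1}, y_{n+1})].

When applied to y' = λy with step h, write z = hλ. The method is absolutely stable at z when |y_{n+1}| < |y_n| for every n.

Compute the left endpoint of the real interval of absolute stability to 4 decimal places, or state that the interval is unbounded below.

Test eqn y'=λy, z=hλ:
  y_{n+1} = y_n + z·[2/3·y_n + 1/3·y_{n+1}] ⇒ (1 − 1/3z)y_{n+1} = (1 + 2/3z)y_n
  R(z) = (1 + 2/3z)/(1 − 1/3z).

Find x<0 with |R(x)|<1.
x=-1.71: |R|=0.0892
R=−1: 1+2/3x = −1+1/3x ⇒ -1/3x=2 ⇒ x=2/(-1/3)=-6.0000
Confirm numerically:
  x=-5.529: |R|=0.94478 <1
  x=-4.610: |R|=0.81735 <1
  x=-4.464: |R|=0.79421 <1
  x=-6.333: |R|=1.03568 >1
  x=-6.323: |R|=1.03465 >1
  x=-6.164: |R|=1.01790 >1
Stable set (-6.0000, 0).

left endpoint -6.0000.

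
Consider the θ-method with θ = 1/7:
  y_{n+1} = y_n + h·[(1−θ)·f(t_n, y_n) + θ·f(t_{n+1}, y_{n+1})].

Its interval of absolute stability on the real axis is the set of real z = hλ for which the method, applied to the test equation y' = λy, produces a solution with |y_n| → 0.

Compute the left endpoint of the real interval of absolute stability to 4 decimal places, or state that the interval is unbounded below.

z* = -2.8000.

Test eqn y'=λy, z=hλ:
  y_{n+1} = y_n + z·[6/7·y_n + 1/7·y_{n+1}] ⇒ (1 − 1/7z)y_{n+1} = (1 + 6/7z)y_n
  R(z) = (1 + 6/7z)/(1 − 1/7z).

Need |R(x)|<1, x<0.
x=-0.33: |R|=0.6849
R=−1: 1+6/7x = −1+1/7x ⇒ -5/7x=2 ⇒ x=2/(-5/7)=-2.8000
Confirm numerically:
  x=-2.204: |R|=0.67623 <1
  x=-1.894: |R|=0.49067 <1
  x=-1.336: |R|=0.12188 <1
  x=-1.175: |R|=0.00612 <1
  x=-3.238: |R|=1.21391 >1
  x=-2.929: |R|=1.06496 >1
So |R|<1 on (-2.8000, 0).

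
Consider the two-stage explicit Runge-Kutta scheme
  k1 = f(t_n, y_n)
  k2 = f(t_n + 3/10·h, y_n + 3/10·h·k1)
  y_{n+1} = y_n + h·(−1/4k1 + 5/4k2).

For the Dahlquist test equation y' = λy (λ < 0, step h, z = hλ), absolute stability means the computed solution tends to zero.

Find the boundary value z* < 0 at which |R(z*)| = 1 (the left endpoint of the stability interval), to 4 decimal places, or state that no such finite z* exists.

z* = -2.6667.

On y'=λy, z=hλ:
  k1=λy_n ⇒ h·k1=z·y_n;  k2=λ(1+3/10z)y_n ⇒ h·k2=z(1+3/10z)y_n
  y_{n+1}/y_n = 1 − 1/4z + 5/4z(1+3/10z) = 1 + z + 3/8z²
  Hence R(z) = 1 + z + 3/8z².

Need |R(x)|<1, x<0.
x=-0.82: |R|=0.4322
R=1: x+3/8x²=0 ⇒ x=−8/3=-2.6667; min R=1−1/(4·3/8)=0.3333>−1
Confirm numerically:
  x=-2.392: |R|=0.75362 <1
  x=-2.046: |R|=0.52379 <1
  x=-1.313: |R|=0.33349 <1
  x=-3.171: |R|=1.59972 >1
  x=-3.170: |R|=1.59834 >1
  x=-2.720: |R|=1.05440 >1
Interval (-2.6667, 0).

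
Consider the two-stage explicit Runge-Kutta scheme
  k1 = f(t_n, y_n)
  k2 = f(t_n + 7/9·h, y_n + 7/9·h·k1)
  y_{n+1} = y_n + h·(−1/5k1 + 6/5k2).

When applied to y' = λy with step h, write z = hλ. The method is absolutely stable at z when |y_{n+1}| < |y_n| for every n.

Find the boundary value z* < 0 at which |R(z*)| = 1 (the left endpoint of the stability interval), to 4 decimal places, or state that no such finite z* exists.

Set f=λy, z=hλ:
  k1=λy_n ⇒ h·k1=z·y_n;  k2=λ(1+7/9z)y_n ⇒ h·k2=z(1+7/9z)y_n
  y_{n+1}/y_n = 1 − 1/5z + 6/5z(1+7/9z) = 1 + z + 14/15z²
  so R(z) = 1 + z + 14/15z².

Solve |R(x)|<1 on ℝ⁻.
x=-1.58: |R|=1.7500
R=1: x+14/15x²=0 ⇒ x=−15/14=-1.0714; min R=1−1/(4·14/15)=0.7321>−1
Confirm numerically:
  x=-1.051: |R|=0.97996 <1
  x=-0.929: |R|=0.87650 <1
  x=-0.542: |R|=0.73218 <1
  x=-0.484: |R|=0.73464 <1
  x=-1.543: |R|=1.67913 >1
  x=-1.328: |R|=1.31801 >1
  x=-1.184: |R|=1.12440 >1
Interval (-1.0714, 0).

left endpoint -1.0714.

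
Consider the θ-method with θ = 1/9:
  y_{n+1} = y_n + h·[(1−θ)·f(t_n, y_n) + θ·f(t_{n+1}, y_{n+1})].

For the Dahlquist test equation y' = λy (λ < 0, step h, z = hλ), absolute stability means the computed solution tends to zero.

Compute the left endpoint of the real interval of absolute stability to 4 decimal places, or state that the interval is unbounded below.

With y'=λy (z=hλ):
  y_{n+1} = y_n + z·[8/9·y_n + 1/9·y_{n+1}] ⇒ (1 − 1/9z)y_{n+1} = (1 + 8/9z)y_n
  Hence R(z) = (1 + 8/9z)/(1 − 1/9z).

Need |R(x)|<1, x<0.
x=-1.1: |R|=0.0198
R=−1: 1+8/9x = −1+1/9x ⇒ -7/9x=2 ⇒ x=2/(-7/9)=-2.5714
Confirm numerically:
  x=-1.374: |R|=0.19202 <1
  x=-1.238: |R|=0.08830 <1
  x=-1.223: |R|=0.07669 <1
  x=-3.019: |R|=1.26067 >1
  x=-3.005: |R|=1.25281 >1
  x=-2.611: |R|=1.02386 >1
So |R|<1 on (-2.5714, 0).

z* = -2.5714.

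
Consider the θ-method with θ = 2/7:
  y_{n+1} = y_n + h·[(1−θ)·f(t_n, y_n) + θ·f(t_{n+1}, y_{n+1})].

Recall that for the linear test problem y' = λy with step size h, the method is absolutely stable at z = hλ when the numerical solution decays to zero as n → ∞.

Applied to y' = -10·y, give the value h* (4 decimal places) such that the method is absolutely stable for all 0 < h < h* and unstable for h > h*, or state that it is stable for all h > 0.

(-4.6667,0); λ=-10 ⇒ h* = (14/3)/10 = 0.4667.

Set f=λy, z=hλ:
  y_{n+1} = y_n + z·[5/7·y_n + 2/7·y_{n+1}] ⇒ (1 − 2/7z)y_{n+1} = (1 + 5/7z)y_n
  ⇒ R(z) = (1 + 5/7z)/(1 − 2/7z).

Need |R(x)|<1, x<0.
x=-0.78: |R|=0.3621
R=−1: 1+5/7x = −1+2/7x ⇒ -3/7x=2 ⇒ x=2/(-3/7)=-4.6667
Confirm numerically:
  x=-3.965: |R|=0.85901 <1
  x=-2.806: |R|=0.55741 <1
  x=-2.092: |R|=0.30937 <1
  x=-5.065: |R|=1.06976 >1
  x=-4.916: |R|=1.04444 >1
  x=-4.900: |R|=1.04167 >1
Interval (-4.6667, 0).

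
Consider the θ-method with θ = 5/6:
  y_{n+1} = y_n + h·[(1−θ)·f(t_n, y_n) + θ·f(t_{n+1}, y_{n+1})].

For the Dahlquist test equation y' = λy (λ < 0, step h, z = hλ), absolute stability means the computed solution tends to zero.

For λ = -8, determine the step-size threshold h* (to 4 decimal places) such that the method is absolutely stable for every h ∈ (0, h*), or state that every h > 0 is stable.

(−∞, 0) — no finite endpoint. Any h>0 works for λ=-8.

Test eqn y'=λy, z=hλ:
  y_{n+1} = y_n + z·[1/6·y_n + 5/6·y_{n+1}] ⇒ (1 − 5/6z)y_{n+1} = (1 + 1/6z)y_n
  Hence R(z) = (1 + 1/6z)/(1 − 5/6z).

Boundary: |R(x)|=1, x<0.
x=-1.35: |R|=0.3647
x=-2: |R|=0.2500
x=-10: |R|=0.0714
x=-100: |R|=0.1858
θ=5/6≥1/2 ⇒ |1+1/6x|<|1−5/6x| ∀x<0 ⇒ stable on all of ℝ⁻.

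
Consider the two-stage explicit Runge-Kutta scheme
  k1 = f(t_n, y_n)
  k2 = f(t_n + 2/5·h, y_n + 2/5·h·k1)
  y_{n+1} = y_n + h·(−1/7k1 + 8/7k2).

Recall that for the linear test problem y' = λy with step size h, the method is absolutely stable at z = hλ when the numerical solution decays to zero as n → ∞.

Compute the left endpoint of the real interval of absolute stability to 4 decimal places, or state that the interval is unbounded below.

left endpoint -2.1875.

Test eqn y'=λy, z=hλ:
  k1=λy_n ⇒ h·k1=z·y_n;  k2=λ(1+2/5z)y_n ⇒ h·k2=z(1+2/5z)y_n
  y_{n+1}/y_n = 1 − 1/7z + 8/7z(1+2/5z) = 1 + z + 16/35z²
  ⇒ R(z) = 1 + z + 16/35z².

Solve |R(x)|<1 on ℝ⁻.
x=-1.06: |R|=0.4536
R=1: x+16/35x²=0 ⇒ x=−35/16=-2.1875; min R=1−1/(4·16/35)=0.4531>−1
Confirm numerically:
  x=-1.916: |R|=0.76220 <1
  x=-1.643: |R|=0.59103 <1
  x=-1.521: |R|=0.53657 <1
  x=-1.163: |R|=0.45532 <1
  x=-2.470: |R|=1.31898 >1
  x=-2.345: |R|=1.16884 >1
  x=-2.322: |R|=1.14277 >1
So |R|<1 on (-2.1875, 0).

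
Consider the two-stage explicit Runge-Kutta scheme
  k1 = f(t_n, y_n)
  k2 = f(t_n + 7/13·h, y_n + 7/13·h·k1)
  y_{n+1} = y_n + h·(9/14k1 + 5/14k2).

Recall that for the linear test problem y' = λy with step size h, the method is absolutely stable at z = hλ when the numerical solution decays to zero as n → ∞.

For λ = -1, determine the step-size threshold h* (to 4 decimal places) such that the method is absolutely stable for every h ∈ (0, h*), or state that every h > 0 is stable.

With y'=λy (z=hλ):
  k1=λy_n ⇒ h·k1=z·y_n;  k2=λ(1+7/13z)y_n ⇒ h·k2=z(1+7/13z)y_n
  y_{n+1}/y_n = 1 + 9/14z + 5/14z(1+7/13z) = 1 + z + 5/26z²
  Hence R(z) = 1 + z + 5/26z².

Find x<0 with |R(x)|<1.
x=-1.03: |R|=0.1740
R=1: x+5/26x²=0 ⇒ x=−26/5=-5.2000; min R=1−1/(4·5/26)=-0.3000>−1
Confirm numerically:
  x=-4.567: |R|=0.44406 <1
  x=-2.596: |R|=0.30000 <1
  x=-2.101: |R|=0.25212 <1
  x=-5.504: |R|=1.32177 >1
  x=-5.480: |R|=1.29508 >1
Stable set (-5.2000, 0).

(-5.2000,0); λ=-1 ⇒ h* = (26/5)/1 = 5.2000.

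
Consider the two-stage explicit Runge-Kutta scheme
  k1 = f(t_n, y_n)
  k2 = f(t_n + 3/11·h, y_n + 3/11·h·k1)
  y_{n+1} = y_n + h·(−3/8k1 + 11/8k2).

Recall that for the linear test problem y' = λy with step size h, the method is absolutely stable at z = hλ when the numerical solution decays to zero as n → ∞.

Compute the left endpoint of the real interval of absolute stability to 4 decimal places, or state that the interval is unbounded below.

z* = -2.6667.

Set f=λy, z=hλ:
  k1=λy_n ⇒ h·k1=z·y_n;  k2=λ(1+3/11z)y_n ⇒ h·k2=z(1+3/11z)y_n
  y_{n+1}/y_n = 1 − 3/8z + 11/8z(1+3/11z) = 1 + z + 3/8z²
  so R(z) = 1 + z + 3/8z².

Boundary: |R(x)|=1, x<0.
x=-0.49: |R|=0.6000
R=1: x+3/8x²=0 ⇒ x=−8/3=-2.6667; min R=1−1/(4·3/8)=0.3333>−1
Confirm numerically:
  x=-2.542: |R|=0.88116 <1
  x=-1.291: |R|=0.33401 <1
  x=-1.131: |R|=0.34869 <1
  x=-1.091: |R|=0.35536 <1
  x=-2.834: |R|=1.17783 >1
  x=-2.820: |R|=1.16215 >1
So |R|<1 on (-2.6667, 0).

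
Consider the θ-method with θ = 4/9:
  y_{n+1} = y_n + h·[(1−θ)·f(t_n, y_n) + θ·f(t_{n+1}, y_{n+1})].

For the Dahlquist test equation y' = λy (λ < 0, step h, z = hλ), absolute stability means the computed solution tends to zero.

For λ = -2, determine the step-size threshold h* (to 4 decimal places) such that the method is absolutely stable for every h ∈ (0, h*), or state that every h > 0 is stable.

Set f=λy, z=hλ:
  y_{n+1} = y_n + z·[5/9·y_n + 4/9·y_{n+1}] ⇒ (1 − 4/9z)y_{n+1} = (1 + 5/9z)y_n
  R(z) = (1 + 5/9z)/(1 − 4/9z).

Solve |R(x)|<1 on ℝ⁻.
x=-1.42: |R|=0.1294
R=−1: 1+5/9x = −1+4/9x ⇒ -1/9x=2 ⇒ x=2/(-1/9)=-18.0000
Confirm numerically:
  x=-10.140: |R|=0.84140 <1
  x=-8.247: |R|=0.76772 <1
  x=-7.561: |R|=0.73400 <1
  x=-7.475: |R|=0.72943 <1
  x=-18.567: |R|=1.00681 >1
  x=-18.417: |R|=1.00504 >1
  x=-18.180: |R|=1.00220 >1
Stable set (-18.0000, 0).

(-18.0000,0); λ=-2 ⇒ h* = (18)/2 = 9.0000.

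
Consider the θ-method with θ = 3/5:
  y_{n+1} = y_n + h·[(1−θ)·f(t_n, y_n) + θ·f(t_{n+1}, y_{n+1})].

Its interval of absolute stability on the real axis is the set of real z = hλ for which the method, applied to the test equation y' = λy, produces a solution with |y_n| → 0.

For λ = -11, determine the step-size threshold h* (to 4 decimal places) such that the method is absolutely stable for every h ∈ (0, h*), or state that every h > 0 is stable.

With y'=λy (z=hλ):
  y_{n+1} = y_n + z·[2/5·y_n + 3/5·y_{n+1}] ⇒ (1 − 3/5z)y_{n+1} = (1 + 2/5z)y_n
  R(z) = (1 + 2/5z)/(1 − 3/5z).

Need |R(x)|<1, x<0.
x=-0.4: |R|=0.6774
x=-2: |R|=0.0909
x=-10: |R|=0.4286
x=-100: |R|=0.6393
θ=3/5≥1/2 ⇒ |1+2/5x|<|1−3/5x| ∀x<0 ⇒ unbounded interval.

interval (−∞, 0). Any h>0 works for λ=-11.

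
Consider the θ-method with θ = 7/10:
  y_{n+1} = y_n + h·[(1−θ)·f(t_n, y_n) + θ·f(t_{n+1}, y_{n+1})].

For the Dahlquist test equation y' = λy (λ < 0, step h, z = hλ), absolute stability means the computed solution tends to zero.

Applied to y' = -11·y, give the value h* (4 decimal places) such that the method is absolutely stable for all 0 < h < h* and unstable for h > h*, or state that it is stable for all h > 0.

(−∞, 0) — no finite endpoint. Any h>0 works for λ=-11.

With y'=λy (z=hλ):
  y_{n+1} = y_n + z·[3/10·y_n + 7/10·y_{n+1}] ⇒ (1 − 7/10z)y_{n+1} = (1 + 3/10z)y_n
  R(z) = (1 + 3/10z)/(1 − 7/10z).

Find x<0 with |R(x)|<1.
x=-0.89: |R|=0.4516
x=-2: |R|=0.1667
x=-10: |R|=0.2500
x=-100: |R|=0.4085
θ=7/10≥1/2 ⇒ |1+3/10x|<|1−7/10x| ∀x<0 ⇒ unbounded interval.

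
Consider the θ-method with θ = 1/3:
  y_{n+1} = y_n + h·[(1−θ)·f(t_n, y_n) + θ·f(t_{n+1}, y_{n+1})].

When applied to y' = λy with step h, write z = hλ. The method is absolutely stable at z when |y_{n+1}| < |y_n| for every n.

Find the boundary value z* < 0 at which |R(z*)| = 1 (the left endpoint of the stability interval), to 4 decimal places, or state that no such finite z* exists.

Set f=λy, z=hλ:
  y_{n+1} = y_n + z·[2/3·y_n + 1/3·y_{n+1}] ⇒ (1 − 1/3z)y_{n+1} = (1 + 2/3z)y_n
  ⇒ R(z) = (1 + 2/3z)/(1 − 1/3z).

Boundary: |R(x)|=1, x<0.
x=-0.95: |R|=0.2785
R=−1: 1+2/3x = −1+1/3x ⇒ -1/3x=2 ⇒ x=2/(-1/3)=-6.0000
Confirm numerically:
  x=-4.974: |R|=0.87133 <1
  x=-4.073: |R|=0.72756 <1
  x=-3.099: |R|=0.52435 <1
  x=-2.569: |R|=0.38391 <1
  x=-6.438: |R|=1.04641 >1
  x=-6.429: |R|=1.04550 >1
  x=-6.343: |R|=1.03671 >1
Interval (-6.0000, 0).

z* = -6.0000.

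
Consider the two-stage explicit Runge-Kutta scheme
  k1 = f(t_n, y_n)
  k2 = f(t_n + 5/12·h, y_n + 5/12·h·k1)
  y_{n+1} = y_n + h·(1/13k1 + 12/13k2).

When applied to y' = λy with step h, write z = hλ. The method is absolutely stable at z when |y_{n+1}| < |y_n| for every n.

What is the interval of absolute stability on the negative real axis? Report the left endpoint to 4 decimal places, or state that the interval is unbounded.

With y'=λy (z=hλ):
  k1=λy_n ⇒ h·k1=z·y_n;  k2=λ(1+5/12z)y_n ⇒ h·k2=z(1+5/12z)y_n
  y_{n+1}/y_n = 1 + 1/13z + 12/13z(1+5/12z) = 1 + z + 5/13z²
  so R(z) = 1 + z + 5/13z².

Solve |R(x)|<1 on ℝ⁻.
x=-1.74: |R|=0.4245
R=1: x+5/13x²=0 ⇒ x=−13/5=-2.6000; min R=1−1/(4·5/13)=0.3500>−1
Confirm numerically:
  x=-2.464: |R|=0.87111 <1
  x=-1.668: |R|=0.40209 <1
  x=-1.283: |R|=0.35011 <1
  x=-3.004: |R|=1.46678 >1
  x=-2.843: |R|=1.26571 >1
  x=-2.811: |R|=1.22812 >1
Interval (-2.6000, 0).

(-2.6000, 0).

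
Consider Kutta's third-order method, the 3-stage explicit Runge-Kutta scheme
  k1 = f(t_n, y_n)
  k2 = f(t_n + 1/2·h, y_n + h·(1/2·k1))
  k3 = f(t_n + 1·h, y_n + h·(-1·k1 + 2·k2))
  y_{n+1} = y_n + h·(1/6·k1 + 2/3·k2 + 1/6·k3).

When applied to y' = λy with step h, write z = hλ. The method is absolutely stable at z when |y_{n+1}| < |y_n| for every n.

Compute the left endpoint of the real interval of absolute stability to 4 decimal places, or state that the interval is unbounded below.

z* = -2.5127.

Set f=λy, z=hλ:
  order 3, 3-stage ⇒ R(z)=1+z+z^2/2+z^3/6
  (e.g. R(-1.08)=0.29325, |R|=0.29325)

Solve |R(x)|<1 on ℝ⁻.
x=-1.08: |R|=0.2932
|R(-2.75)|=1.4349 |R(-1.56)|=0.0241 |R(-1.48)|=0.0749
Bisect:
  x_lo=-3.3459 |R|=2.9913  x_hi=-0.1845 |R|=0.8315
  mid=-1.76517 |R|=0.12392 →hi
  mid=-2.55554 |R|=1.07175 →lo
  mid=-2.16036 |R|=0.50723 →hi
  mid=-2.35795 |R|=0.76298 →hi
  mid=-2.45674 |R|=0.91026 →hi
  mid=-2.50614 |R|=0.98917 →hi
  mid=-2.53084 |R|=1.02999 →lo
  mid=-2.51849 |R|=1.00947 →lo
  mid=-2.51231 |R|=0.99929 →hi
  ...
  [-2.51289,-2.51270] ⇒ x*=-2.5127
Stable set (-2.5127, 0).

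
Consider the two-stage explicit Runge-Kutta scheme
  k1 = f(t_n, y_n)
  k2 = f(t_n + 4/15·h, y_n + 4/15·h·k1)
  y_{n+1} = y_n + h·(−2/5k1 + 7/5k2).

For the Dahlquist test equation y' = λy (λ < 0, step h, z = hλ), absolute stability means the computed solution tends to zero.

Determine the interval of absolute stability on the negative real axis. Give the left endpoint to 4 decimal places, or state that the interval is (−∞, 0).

Set f=λy, z=hλ:
  k1=λy_n ⇒ h·k1=z·y_n;  k2=λ(1+4/15z)y_n ⇒ h·k2=z(1+4/15z)y_n
  y_{n+1}/y_n = 1 − 2/5z + 7/5z(1+4/15z) = 1 + z + 28/75z²
  ⇒ R(z) = 1 + z + 28/75z².

Need |R(x)|<1, x<0.
x=-1.74: |R|=0.3903
R=1: x+28/75x²=0 ⇒ x=−75/28=-2.6786; min R=1−1/(4·28/75)=0.3304>−1
Confirm numerically:
  x=-2.580: |R|=0.90506 <1
  x=-1.728: |R|=0.38677 <1
  x=-1.139: |R|=0.34533 <1
  x=-3.062: |R|=1.43832 >1
  x=-3.005: |R|=1.36621 >1
Interval (-2.6786, 0).

z∈(-2.6786,0).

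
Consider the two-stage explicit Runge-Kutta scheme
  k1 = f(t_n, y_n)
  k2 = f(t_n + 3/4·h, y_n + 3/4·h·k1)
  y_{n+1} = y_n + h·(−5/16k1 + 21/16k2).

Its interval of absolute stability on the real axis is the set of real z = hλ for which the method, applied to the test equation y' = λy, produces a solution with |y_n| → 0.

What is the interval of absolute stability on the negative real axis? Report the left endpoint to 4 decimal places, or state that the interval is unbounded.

With y'=λy (z=hλ):
  k1=λy_n ⇒ h·k1=z·y_n;  k2=λ(1+3/4z)y_n ⇒ h·k2=z(1+3/4z)y_n
  y_{n+1}/y_n = 1 − 5/16z + 21/16z(1+3/4z) = 1 + z + 63/64z²
  Hence R(z) = 1 + z + 63/64z².

Need |R(x)|<1, x<0.
x=-1.3: |R|=1.3636
R=1: x+63/64x²=0 ⇒ x=−64/63=-1.0159; min R=1−1/(4·63/64)=0.7460>−1
Confirm numerically:
  x=-0.921: |R|=0.91399 <1
  x=-0.811: |R|=0.83644 <1
  x=-0.582: |R|=0.75143 <1
  x=-0.498: |R|=0.74613 <1
  x=-1.594: |R|=1.90714 >1
  x=-1.459: |R|=1.63642 >1
So |R|<1 on (-1.0159, 0).

z∈(-1.0159,0).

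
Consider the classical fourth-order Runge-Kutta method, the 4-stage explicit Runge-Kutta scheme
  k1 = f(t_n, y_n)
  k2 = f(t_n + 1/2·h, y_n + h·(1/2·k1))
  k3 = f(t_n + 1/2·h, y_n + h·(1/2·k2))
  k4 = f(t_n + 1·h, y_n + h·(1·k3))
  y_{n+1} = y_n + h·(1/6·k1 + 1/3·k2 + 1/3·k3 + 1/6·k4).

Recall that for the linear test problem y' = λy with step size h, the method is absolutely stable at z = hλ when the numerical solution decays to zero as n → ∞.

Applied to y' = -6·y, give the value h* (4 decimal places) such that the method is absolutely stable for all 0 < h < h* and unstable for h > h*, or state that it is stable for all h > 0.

(-2.7853,0); λ=-6 ⇒ h* = 0.4642.

Set f=λy, z=hλ:
  order 4, 4-stage ⇒ R(z)=1+z+z^2/2+z^3/6+z^4/24
  (e.g. R(-1.25)=0.30745, |R|=0.30745)

Find x<0 with |R(x)|<1.
x=-1.25: |R|=0.3075
|R(-3.06)|=1.4996 |R(-1.3)|=0.2978 |R(-0.91)|=0.4070
Bisect:
  x_lo=-3.3325 |R|=2.1910  x_hi=-0.0713 |R|=0.9311
  mid=-1.70194 |R|=0.27432 →hi
  mid=-2.51723 |R|=0.66556 →hi
  mid=-2.92488 |R|=1.23168 →lo
  mid=-2.72106 |R|=0.90739 →hi
  mid=-2.82297 |R|=1.05831 →lo
  mid=-2.77201 |R|=0.98016 →hi
  mid=-2.79749 |R|=1.01855 →lo
  mid=-2.78475 |R|=0.99919 →hi
  ...
  [-2.78535,-2.78515] ⇒ x*=-2.7853
So |R|<1 on (-2.7853, 0).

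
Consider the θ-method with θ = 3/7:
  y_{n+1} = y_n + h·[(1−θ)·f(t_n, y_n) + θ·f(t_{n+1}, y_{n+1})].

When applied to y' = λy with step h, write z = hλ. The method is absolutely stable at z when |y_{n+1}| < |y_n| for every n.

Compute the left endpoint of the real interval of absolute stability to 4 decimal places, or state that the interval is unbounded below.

Test eqn y'=λy, z=hλ:
  y_{n+1} = y_n + z·[4/7·y_n + 3/7·y_{n+1}] ⇒ (1 − 3/7z)y_{n+1} = (1 + 4/7z)y_n
  ⇒ R(z) = (1 + 4/7z)/(1 − 3/7z).

Need |R(x)|<1, x<0.
x=-0.42: |R|=0.6441
R=−1: 1+4/7x = −1+3/7x ⇒ -1/7x=2 ⇒ x=2/(-1/7)=-14.0000
Confirm numerically:
  x=-13.335: |R|=0.98585 <1
  x=-10.702: |R|=0.91567 <1
  x=-8.616: |R|=0.83609 <1
  x=-7.254: |R|=0.76545 <1
  x=-14.222: |R|=1.00447 >1
  x=-14.200: |R|=1.00403 >1
Interval (-14.0000, 0).

z* = -14.0000.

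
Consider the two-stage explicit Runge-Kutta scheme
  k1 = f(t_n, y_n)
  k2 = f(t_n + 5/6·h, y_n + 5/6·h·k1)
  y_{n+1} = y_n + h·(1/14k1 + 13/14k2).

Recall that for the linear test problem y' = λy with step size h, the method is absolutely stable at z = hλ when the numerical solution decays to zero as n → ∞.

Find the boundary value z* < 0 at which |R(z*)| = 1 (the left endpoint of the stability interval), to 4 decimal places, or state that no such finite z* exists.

Test eqn y'=λy, z=hλ:
  k1=λy_n ⇒ h·k1=z·y_n;  k2=λ(1+5/6z)y_n ⇒ h·k2=z(1+5/6z)y_n
  y_{n+1}/y_n = 1 + 1/14z + 13/14z(1+5/6z) = 1 + z + 65/84z²
  Hence R(z) = 1 + z + 65/84z².

Solve |R(x)|<1 on ℝ⁻.
x=-0.62: |R|=0.6775
R=1: x+65/84x²=0 ⇒ x=−84/65=-1.2923; min R=1−1/(4·65/84)=0.6769>−1
Confirm numerically:
  x=-1.269: |R|=0.97711 <1
  x=-1.235: |R|=0.94523 <1
  x=-0.726: |R|=0.68186 <1
  x=-0.639: |R|=0.67696 <1
  x=-1.750: |R|=1.61979 >1
  x=-1.722: |R|=1.57256 >1
  x=-1.465: |R|=1.19577 >1
Stable set (-1.2923, 0).

z* = -1.2923.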